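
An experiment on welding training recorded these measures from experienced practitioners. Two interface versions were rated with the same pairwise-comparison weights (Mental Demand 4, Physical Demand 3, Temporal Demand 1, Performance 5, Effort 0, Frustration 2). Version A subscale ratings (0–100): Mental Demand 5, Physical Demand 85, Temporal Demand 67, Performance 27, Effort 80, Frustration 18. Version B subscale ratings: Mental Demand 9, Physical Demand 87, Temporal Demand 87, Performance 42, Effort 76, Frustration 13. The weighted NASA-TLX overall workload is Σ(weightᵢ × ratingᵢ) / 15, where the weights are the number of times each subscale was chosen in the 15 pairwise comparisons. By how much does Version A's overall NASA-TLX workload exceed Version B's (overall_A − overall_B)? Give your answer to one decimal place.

-7.1

Version A weighted sum = 4·5 + 3·85 + 1·67 + 5·27 + 0·80 + 2·18 = 20 + 255 + 67 + 135 + 0 + 36 = 513; overall_A = 513/15 = 34.2000.
Version B weighted sum = 4·9 + 3·87 + 1·87 + 5·42 + 0·76 + 2·13 = 36 + 261 + 87 + 210 + 0 + 26 = 620; overall_B = 620/15 = 41.3333.
Difference = 34.2000 − 41.3333 = -7.1333 ≈ -7.1.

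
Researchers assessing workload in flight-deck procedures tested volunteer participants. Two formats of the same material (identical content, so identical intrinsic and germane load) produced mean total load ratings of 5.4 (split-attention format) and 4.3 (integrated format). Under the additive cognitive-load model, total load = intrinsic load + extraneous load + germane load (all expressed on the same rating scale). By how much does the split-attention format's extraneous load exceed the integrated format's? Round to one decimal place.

1.1

Intrinsic and germane load are equal across formats, so the difference in total load equals the difference in extraneous load.
Extraneous-load difference = 5.4 − 4.3 = 1.1.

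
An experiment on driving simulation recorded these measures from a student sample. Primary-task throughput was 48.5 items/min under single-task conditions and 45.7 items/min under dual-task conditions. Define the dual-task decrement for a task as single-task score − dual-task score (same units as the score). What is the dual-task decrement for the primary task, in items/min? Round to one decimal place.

2.8

Decrement = 48.5 − 45.7 = 2.8000 items/min ≈ 2.8 items/min.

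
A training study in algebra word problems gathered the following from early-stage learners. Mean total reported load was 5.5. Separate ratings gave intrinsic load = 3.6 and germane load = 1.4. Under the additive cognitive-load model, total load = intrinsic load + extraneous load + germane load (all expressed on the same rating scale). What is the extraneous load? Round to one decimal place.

extraneous load = total − intrinsic − germane
             = 5.5 − 3.6 − 1.4 = 0.5.

0.5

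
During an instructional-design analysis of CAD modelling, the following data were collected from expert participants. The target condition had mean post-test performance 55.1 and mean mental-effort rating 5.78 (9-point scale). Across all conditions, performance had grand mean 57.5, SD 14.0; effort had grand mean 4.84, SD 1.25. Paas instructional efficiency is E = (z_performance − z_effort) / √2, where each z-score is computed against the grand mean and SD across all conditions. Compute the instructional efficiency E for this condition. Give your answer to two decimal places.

z_performance = (55.1 − 57.5) / 14.0 = -2.4000 / 14.0 = -0.1714.
z_effort = (5.78 − 4.84) / 1.25 = 0.9400 / 1.25 = 0.7520.
z_P − z_E = -0.1714 − 0.7520 = -0.9234.
E = -0.9234 / √2 = -0.9234 / 1.41421 = -0.6529 ≈ -0.65.

-0.65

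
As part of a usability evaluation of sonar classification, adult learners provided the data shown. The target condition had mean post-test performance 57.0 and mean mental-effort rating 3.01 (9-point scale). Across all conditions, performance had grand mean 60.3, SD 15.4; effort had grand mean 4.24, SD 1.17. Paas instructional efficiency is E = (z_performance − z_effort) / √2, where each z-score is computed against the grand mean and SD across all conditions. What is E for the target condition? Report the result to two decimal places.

z_performance = (57.0 − 60.3) / 15.4 = -3.3000 / 15.4 = -0.2143.
z_effort = (3.01 − 4.24) / 1.17 = -1.2300 / 1.17 = -1.0513.
z_P − z_E = -0.2143 − (-1.0513) = 0.8370.
E = 0.8370 / √2 = 0.8370 / 1.41421 = 0.5918 ≈ 0.59.

0.59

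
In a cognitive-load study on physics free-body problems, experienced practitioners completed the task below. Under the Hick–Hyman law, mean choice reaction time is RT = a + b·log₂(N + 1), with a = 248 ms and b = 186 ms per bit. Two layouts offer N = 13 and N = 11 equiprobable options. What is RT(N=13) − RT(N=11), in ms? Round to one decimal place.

41.4

RT(13) = 248 + 186·log₂(14) = 248 + 186·3.8074 = 956.1764 ms.
RT(11) = 248 + 186·log₂(12) = 248 + 186·3.5850 = 914.8100 ms.
Difference = 956.1764 − 914.8100 = 41.3664 ≈ 41.4 ms.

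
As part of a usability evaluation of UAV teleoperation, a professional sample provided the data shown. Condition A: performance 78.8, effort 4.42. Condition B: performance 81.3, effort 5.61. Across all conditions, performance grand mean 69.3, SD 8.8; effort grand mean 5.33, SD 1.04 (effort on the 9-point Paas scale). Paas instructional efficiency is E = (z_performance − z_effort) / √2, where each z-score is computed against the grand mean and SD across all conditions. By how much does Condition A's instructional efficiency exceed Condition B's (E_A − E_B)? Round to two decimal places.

Condition A: z_P = (78.8 − 69.3)/8.8 = 1.0795; z_E = (4.42 − 5.33)/1.04 = -0.8750; E_A = (1.0795 − (-0.8750))/√2 = 1.3820.
Condition B: z_P = (81.3 − 69.3)/8.8 = 1.3636; z_E = (5.61 − 5.33)/1.04 = 0.2692; E_B = (1.3636 − 0.2692)/√2 = 0.7739.
E_A − E_B = 1.3820 − 0.7739 = 0.6081 ≈ 0.61.

0.61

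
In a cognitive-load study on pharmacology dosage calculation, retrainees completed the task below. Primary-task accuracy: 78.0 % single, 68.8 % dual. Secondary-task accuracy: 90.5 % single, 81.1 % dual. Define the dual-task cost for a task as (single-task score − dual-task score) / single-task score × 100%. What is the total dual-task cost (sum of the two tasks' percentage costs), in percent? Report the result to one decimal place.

Primary cost = (78.0 − 68.8) / 78.0 × 100% = 11.7949%.
Secondary cost = (90.5 − 81.1) / 90.5 × 100% = 10.3867%.
Total = 11.7949% + 10.3867% = 22.1816% ≈ 22.2%.

22.2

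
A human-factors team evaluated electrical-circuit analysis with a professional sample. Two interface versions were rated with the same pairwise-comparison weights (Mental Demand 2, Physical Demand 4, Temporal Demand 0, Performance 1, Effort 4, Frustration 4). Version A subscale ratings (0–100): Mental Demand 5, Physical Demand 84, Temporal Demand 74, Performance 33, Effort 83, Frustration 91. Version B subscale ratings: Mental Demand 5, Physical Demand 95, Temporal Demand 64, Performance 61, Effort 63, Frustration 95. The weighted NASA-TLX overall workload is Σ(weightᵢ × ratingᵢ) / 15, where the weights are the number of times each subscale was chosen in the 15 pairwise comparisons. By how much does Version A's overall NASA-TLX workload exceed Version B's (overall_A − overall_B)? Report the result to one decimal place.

Version A weighted sum = 2·5 + 4·84 + 0·74 + 1·33 + 4·83 + 4·91 = 10 + 336 + 0 + 33 + 332 + 364 = 1075; overall_A = 1075/15 = 71.6667.
Version B weighted sum = 2·5 + 4·95 + 0·64 + 1·61 + 4·63 + 4·95 = 10 + 380 + 0 + 61 + 252 + 380 = 1083; overall_B = 1083/15 = 72.2000.
Difference = 71.6667 − 72.2000 = -0.5333 ≈ -0.5.

-0.5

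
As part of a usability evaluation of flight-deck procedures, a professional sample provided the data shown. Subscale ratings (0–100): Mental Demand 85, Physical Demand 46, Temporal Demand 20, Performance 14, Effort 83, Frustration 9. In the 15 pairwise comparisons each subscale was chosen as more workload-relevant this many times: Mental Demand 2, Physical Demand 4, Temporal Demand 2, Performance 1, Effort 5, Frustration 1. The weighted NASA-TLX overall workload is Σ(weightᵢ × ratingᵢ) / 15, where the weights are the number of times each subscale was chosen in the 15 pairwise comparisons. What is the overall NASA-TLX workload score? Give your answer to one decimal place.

55.5

The tallies are the weights (they sum to 15).
Weighted sum = 2·85 + 4·46 + 2·20 + 1·14 + 5·83 + 1·9
            = 170 + 184 + 40 + 14 + 415 + 9 = 832.
Overall workload = 832 / 15 = 55.4667 ≈ 55.5.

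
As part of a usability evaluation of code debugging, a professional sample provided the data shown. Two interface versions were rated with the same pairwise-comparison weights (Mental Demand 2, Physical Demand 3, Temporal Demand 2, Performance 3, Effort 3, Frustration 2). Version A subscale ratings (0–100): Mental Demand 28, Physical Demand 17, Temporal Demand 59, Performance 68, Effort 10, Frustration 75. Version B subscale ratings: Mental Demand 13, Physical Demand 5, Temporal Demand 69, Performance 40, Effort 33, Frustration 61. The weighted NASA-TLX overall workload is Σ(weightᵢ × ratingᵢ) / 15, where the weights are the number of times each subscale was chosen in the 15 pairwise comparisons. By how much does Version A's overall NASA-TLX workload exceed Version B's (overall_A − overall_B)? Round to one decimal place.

Version A weighted sum = 2·28 + 3·17 + 2·59 + 3·68 + 3·10 + 2·75 = 56 + 51 + 118 + 204 + 30 + 150 = 609; overall_A = 609/15 = 40.6000.
Version B weighted sum = 2·13 + 3·5 + 2·69 + 3·40 + 3·33 + 2·61 = 26 + 15 + 138 + 120 + 99 + 122 = 520; overall_B = 520/15 = 34.6667.
Difference = 40.6000 − 34.6667 = 5.9333 ≈ 5.9.

5.9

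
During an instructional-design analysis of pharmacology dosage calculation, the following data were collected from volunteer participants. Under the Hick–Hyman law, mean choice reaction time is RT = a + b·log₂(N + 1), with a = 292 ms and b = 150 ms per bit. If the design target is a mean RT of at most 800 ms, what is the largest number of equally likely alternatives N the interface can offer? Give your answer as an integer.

9

Set 292 + 150·log₂(N + 1) ≤ 800.
log₂(N + 1) ≤ (800 − 292) / 150 = 3.3867.
N + 1 ≤ 2^3.3867 = 10.4592.
N ≤ 9.4592, so the largest integer N is 9.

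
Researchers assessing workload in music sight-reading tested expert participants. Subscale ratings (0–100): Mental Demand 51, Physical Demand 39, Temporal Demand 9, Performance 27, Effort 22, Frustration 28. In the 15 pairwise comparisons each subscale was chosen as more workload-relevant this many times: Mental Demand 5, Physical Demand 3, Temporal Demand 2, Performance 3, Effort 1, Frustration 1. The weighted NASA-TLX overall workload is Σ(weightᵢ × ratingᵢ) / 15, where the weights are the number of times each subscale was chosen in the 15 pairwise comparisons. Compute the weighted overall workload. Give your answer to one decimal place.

The tallies are the weights (they sum to 15).
Weighted sum = 5·51 + 3·39 + 2·9 + 3·27 + 1·22 + 1·28
            = 255 + 117 + 18 + 81 + 22 + 28 = 521.
Overall workload = 521 / 15 = 34.7333 ≈ 34.7.

34.7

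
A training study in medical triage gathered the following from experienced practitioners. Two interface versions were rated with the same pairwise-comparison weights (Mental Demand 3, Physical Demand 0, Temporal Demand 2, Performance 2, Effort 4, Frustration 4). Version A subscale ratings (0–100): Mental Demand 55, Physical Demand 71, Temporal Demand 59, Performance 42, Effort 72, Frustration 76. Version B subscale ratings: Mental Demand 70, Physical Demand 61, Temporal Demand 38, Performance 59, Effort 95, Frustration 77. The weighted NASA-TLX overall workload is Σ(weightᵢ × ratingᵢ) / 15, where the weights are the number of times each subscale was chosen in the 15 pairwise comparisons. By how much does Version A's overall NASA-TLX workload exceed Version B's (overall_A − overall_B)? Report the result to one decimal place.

Version A weighted sum = 3·55 + 0·71 + 2·59 + 2·42 + 4·72 + 4·76 = 165 + 0 + 118 + 84 + 288 + 304 = 959; overall_A = 959/15 = 63.9333.
Version B weighted sum = 3·70 + 0·61 + 2·38 + 2·59 + 4·95 + 4·77 = 210 + 0 + 76 + 118 + 380 + 308 = 1092; overall_B = 1092/15 = 72.8000.
Difference = 63.9333 − 72.8000 = -8.8667 ≈ -8.9.

-8.9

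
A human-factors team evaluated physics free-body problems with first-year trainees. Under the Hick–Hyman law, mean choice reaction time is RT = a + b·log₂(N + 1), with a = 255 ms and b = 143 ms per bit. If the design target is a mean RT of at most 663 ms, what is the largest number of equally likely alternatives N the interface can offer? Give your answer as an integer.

Set 255 + 143·log₂(N + 1) ≤ 663.
log₂(N + 1) ≤ (663 − 255) / 143 = 2.8531.
N + 1 ≤ 2^2.8531 = 7.2255.
N ≤ 6.2255, so the largest integer N is 6.

6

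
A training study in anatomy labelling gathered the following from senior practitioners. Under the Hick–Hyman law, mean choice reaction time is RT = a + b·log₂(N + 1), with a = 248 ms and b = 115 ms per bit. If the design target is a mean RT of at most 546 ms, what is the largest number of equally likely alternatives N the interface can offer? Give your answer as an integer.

Set 248 + 115·log₂(N + 1) ≤ 546.
log₂(N + 1) ≤ (546 − 248) / 115 = 2.5913.
N + 1 ≤ 2^2.5913 = 6.0264.
N ≤ 5.0264, so the largest integer N is 5.

5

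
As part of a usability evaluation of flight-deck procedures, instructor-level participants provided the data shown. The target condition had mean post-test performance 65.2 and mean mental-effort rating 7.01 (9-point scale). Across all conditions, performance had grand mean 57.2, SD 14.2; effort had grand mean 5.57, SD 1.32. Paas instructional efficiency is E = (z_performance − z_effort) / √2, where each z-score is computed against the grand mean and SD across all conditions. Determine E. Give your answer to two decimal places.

-0.37

z_performance = (65.2 − 57.2) / 14.2 = 8.0000 / 14.2 = 0.5634.
z_effort = (7.01 − 5.57) / 1.32 = 1.4400 / 1.32 = 1.0909.
z_P − z_E = 0.5634 − 1.0909 = -0.5275.
E = -0.5275 / √2 = -0.5275 / 1.41421 = -0.3730 ≈ -0.37.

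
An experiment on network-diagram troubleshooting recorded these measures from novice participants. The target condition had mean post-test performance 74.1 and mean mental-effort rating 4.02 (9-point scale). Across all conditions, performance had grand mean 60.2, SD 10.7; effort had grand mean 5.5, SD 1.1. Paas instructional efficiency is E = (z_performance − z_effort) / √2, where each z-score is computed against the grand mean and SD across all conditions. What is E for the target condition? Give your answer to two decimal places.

z_performance = (74.1 − 60.2) / 10.7 = 13.9000 / 10.7 = 1.2991.
z_effort = (4.02 − 5.5) / 1.1 = -1.4800 / 1.1 = -1.3455.
z_P − z_E = 1.2991 − (-1.3455) = 2.6446.
E = 2.6446 / √2 = 2.6446 / 1.41421 = 1.8700 ≈ 1.87.

1.87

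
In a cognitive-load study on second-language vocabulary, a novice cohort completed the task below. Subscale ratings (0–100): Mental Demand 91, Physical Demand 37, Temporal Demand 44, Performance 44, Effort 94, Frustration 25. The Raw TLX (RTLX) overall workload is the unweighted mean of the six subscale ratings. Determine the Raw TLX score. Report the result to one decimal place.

55.8

Sum of ratings = 91 + 37 + 44 + 44 + 94 + 25 = 335.
RTLX = 335 / 6 = 55.8333 ≈ 55.8.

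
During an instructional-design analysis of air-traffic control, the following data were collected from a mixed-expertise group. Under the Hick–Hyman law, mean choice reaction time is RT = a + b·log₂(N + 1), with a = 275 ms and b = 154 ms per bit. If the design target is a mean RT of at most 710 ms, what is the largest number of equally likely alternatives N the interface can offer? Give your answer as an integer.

Set 275 + 154·log₂(N + 1) ≤ 710.
log₂(N + 1) ≤ (710 − 275) / 154 = 2.8247.
N + 1 ≤ 2^2.8247 = 7.0847.
N ≤ 6.0847, so the largest integer N is 6.

6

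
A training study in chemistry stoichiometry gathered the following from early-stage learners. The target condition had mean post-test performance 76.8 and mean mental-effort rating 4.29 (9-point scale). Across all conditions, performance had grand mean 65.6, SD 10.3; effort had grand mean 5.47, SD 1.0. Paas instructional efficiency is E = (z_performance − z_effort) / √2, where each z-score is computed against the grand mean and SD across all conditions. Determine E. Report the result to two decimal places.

1.60

z_performance = (76.8 − 65.6) / 10.3 = 11.2000 / 10.3 = 1.0874.
z_effort = (4.29 − 5.47) / 1.0 = -1.1800 / 1.0 = -1.1800.
z_P − z_E = 1.0874 − (-1.1800) = 2.2674.
E = 2.2674 / √2 = 2.2674 / 1.41421 = 1.6033 ≈ 1.60.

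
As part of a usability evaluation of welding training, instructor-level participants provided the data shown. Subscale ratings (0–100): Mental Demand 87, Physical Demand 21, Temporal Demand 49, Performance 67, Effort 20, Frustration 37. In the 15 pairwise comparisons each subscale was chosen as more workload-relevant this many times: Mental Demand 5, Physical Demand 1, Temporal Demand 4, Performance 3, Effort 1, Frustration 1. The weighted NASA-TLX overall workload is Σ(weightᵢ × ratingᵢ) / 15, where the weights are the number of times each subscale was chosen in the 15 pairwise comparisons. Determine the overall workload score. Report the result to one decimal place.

The tallies are the weights (they sum to 15).
Weighted sum = 5·87 + 1·21 + 4·49 + 3·67 + 1·20 + 1·37
            = 435 + 21 + 196 + 201 + 20 + 37 = 910.
Overall workload = 910 / 15 = 60.6667 ≈ 60.7.

60.7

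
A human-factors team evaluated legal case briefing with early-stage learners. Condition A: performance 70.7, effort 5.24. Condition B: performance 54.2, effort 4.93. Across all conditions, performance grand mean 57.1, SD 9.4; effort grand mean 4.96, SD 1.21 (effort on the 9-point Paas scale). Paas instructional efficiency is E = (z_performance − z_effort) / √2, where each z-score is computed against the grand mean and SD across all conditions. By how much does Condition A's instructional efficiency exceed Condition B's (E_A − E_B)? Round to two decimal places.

1.06

Condition A: z_P = (70.7 − 57.1)/9.4 = 1.4468; z_E = (5.24 − 4.96)/1.21 = 0.2314; E_A = (1.4468 − 0.2314)/√2 = 0.8594.
Condition B: z_P = (54.2 − 57.1)/9.4 = -0.3085; z_E = (4.93 − 4.96)/1.21 = -0.0248; E_B = (-0.3085 − (-0.0248))/√2 = -0.2006.
E_A − E_B = 0.8594 − (-0.2006) = 1.0600 ≈ 1.06.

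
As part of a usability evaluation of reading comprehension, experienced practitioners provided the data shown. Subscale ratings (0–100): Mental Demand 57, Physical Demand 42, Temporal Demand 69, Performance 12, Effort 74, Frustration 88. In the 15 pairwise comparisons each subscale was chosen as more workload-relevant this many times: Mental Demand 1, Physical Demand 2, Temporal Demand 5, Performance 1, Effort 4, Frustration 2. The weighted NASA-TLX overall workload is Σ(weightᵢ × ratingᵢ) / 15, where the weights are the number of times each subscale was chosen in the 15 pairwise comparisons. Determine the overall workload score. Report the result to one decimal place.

The tallies are the weights (they sum to 15).
Weighted sum = 1·57 + 2·42 + 5·69 + 1·12 + 4·74 + 2·88
            = 57 + 84 + 345 + 12 + 296 + 176 = 970.
Overall workload = 970 / 15 = 64.6667 ≈ 64.7.

64.7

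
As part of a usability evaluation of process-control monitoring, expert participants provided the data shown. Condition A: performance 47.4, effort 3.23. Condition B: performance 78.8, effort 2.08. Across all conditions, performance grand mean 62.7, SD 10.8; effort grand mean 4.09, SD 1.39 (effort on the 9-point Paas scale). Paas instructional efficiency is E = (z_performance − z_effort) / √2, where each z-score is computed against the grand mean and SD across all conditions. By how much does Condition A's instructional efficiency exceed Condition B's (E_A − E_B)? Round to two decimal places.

-2.64

Condition A: z_P = (47.4 − 62.7)/10.8 = -1.4167; z_E = (3.23 − 4.09)/1.39 = -0.6187; E_A = (-1.4167 − (-0.6187))/√2 = -0.5643.
Condition B: z_P = (78.8 − 62.7)/10.8 = 1.4907; z_E = (2.08 − 4.09)/1.39 = -1.4460; E_B = (1.4907 − (-1.4460))/√2 = 2.0766.
E_A − E_B = -0.5643 − 2.0766 = -2.6409 ≈ -2.64.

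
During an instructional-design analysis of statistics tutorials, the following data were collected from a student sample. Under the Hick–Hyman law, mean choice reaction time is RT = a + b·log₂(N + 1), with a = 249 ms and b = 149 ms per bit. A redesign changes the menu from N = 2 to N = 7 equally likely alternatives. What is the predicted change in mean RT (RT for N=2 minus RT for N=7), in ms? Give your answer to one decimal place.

-210.8

RT(2) = 249 + 149·log₂(3) = 249 + 149·1.5850 = 485.1650 ms.
RT(7) = 249 + 149·log₂(8) = 249 + 149·3.0000 = 696.0000 ms.
Difference = 485.1650 − 696.0000 = -210.8350 ≈ -210.8 ms.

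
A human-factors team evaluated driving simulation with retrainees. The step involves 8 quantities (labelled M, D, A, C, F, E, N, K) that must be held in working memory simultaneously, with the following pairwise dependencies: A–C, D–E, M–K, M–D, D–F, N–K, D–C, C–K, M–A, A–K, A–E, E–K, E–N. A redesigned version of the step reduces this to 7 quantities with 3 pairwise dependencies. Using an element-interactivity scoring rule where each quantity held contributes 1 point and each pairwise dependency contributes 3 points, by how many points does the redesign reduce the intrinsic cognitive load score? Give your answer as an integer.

Original: 8 × 1 + 13 × 3 = 8 + 39 = 47.
Redesigned: 7 × 1 + 3 × 3 = 7 + 9 = 16.
Reduction = 47 − 16 = 31.

31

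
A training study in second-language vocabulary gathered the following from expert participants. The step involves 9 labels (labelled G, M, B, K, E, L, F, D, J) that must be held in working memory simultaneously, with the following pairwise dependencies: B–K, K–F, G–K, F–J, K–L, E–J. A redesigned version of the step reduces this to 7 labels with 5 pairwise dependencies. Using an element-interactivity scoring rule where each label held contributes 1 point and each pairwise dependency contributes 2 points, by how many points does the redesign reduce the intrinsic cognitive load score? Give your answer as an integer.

Original: 9 × 1 + 6 × 2 = 9 + 12 = 21.
Redesigned: 7 × 1 + 5 × 2 = 7 + 10 = 17.
Reduction = 21 − 17 = 4.

4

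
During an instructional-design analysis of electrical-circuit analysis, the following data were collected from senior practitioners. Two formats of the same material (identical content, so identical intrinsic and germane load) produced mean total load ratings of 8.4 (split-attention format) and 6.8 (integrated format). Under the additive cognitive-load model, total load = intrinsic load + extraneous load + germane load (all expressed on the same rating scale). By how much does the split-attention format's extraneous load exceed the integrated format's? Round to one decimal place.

Intrinsic and germane load are equal across formats, so the difference in total load equals the difference in extraneous load.
Extraneous-load difference = 8.4 − 6.8 = 1.6.

1.6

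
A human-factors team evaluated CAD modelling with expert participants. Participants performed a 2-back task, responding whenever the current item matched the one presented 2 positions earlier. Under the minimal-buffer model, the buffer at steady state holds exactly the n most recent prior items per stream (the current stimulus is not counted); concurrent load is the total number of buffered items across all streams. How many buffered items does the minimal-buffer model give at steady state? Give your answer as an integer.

2

The buffer holds the 2 most recent prior items.
Steady-state concurrent load = 2 items.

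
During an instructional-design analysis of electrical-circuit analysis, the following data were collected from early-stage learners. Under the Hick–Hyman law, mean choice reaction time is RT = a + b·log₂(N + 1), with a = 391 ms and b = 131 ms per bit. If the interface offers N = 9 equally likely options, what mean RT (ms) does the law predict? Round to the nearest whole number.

826

log₂(9 + 1) = log₂(10) = 3.3219.
RT = 391 + 131 × 3.3219 = 391 + 435.1689 = 826.1689 ms.
≈ 826 ms.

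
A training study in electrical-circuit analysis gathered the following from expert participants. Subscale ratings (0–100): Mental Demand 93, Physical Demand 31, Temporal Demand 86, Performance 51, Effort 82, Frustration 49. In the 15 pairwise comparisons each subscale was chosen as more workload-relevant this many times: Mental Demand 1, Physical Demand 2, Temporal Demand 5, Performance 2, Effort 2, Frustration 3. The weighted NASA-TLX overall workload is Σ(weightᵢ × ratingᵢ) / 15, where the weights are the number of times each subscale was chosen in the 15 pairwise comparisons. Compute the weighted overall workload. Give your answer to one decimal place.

66.5

The tallies are the weights (they sum to 15).
Weighted sum = 1·93 + 2·31 + 5·86 + 2·51 + 2·82 + 3·49
            = 93 + 62 + 430 + 102 + 164 + 147 = 998.
Overall workload = 998 / 15 = 66.5333 ≈ 66.5.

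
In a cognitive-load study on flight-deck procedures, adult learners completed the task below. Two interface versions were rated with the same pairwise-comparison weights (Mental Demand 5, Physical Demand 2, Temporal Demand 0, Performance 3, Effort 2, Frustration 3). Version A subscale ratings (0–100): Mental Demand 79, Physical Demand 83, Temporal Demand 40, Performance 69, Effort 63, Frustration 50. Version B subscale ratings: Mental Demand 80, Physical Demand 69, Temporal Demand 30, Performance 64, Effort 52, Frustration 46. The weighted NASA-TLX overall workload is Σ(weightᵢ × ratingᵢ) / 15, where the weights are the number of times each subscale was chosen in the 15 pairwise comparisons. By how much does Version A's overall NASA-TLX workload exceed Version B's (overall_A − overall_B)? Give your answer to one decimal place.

Version A weighted sum = 5·79 + 2·83 + 0·40 + 3·69 + 2·63 + 3·50 = 395 + 166 + 0 + 207 + 126 + 150 = 1044; overall_A = 1044/15 = 69.6000.
Version B weighted sum = 5·80 + 2·69 + 0·30 + 3·64 + 2·52 + 3·46 = 400 + 138 + 0 + 192 + 104 + 138 = 972; overall_B = 972/15 = 64.8000.
Difference = 69.6000 − 64.8000 = 4.8000 ≈ 4.8.

4.8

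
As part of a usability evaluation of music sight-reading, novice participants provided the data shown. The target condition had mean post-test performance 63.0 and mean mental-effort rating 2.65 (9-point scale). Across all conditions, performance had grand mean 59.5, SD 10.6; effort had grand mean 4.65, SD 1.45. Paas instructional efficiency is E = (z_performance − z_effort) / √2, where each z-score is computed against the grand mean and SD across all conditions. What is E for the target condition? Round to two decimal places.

z_performance = (63.0 − 59.5) / 10.6 = 3.5000 / 10.6 = 0.3302.
z_effort = (2.65 − 4.65) / 1.45 = -2.0000 / 1.45 = -1.3793.
z_P − z_E = 0.3302 − (-1.3793) = 1.7095.
E = 1.7095 / √2 = 1.7095 / 1.41421 = 1.2088 ≈ 1.21.

1.21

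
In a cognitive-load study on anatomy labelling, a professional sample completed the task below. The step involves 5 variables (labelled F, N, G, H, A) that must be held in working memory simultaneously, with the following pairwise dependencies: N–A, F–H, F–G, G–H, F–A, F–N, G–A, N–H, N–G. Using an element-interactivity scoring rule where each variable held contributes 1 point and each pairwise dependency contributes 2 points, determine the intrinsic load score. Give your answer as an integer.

23

Count of variables held simultaneously: 5.
Count of pairwise dependencies listed: 9.
Element contribution: 5 × 1 = 5.
Interaction contribution: 9 × 2 = 18.
Intrinsic load = 5 + 18 = 23.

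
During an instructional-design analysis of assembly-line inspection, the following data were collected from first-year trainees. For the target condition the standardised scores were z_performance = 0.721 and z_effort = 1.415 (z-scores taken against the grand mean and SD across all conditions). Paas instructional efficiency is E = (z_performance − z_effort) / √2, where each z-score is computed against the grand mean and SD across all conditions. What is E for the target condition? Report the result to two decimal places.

z_P − z_E = 0.721 − 1.415 = -0.6940.
E = -0.6940 / √2 = -0.6940 / 1.41421 = -0.4907 ≈ -0.49.

-0.49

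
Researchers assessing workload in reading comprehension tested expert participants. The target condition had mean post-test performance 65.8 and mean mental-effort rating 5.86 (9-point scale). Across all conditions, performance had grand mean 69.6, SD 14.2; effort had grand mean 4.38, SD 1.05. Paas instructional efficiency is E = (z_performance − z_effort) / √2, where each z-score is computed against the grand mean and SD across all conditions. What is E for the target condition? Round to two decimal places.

-1.19

z_performance = (65.8 − 69.6) / 14.2 = -3.8000 / 14.2 = -0.2676.
z_effort = (5.86 − 4.38) / 1.05 = 1.4800 / 1.05 = 1.4095.
z_P − z_E = -0.2676 − 1.4095 = -1.6771.
E = -1.6771 / √2 = -1.6771 / 1.41421 = -1.1859 ≈ -1.19.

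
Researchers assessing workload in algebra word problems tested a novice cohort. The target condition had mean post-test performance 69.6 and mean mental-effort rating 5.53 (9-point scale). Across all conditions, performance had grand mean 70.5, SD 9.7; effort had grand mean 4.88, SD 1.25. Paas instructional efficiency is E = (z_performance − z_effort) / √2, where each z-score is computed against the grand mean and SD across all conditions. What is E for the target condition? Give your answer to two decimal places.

z_performance = (69.6 − 70.5) / 9.7 = -0.9000 / 9.7 = -0.0928.
z_effort = (5.53 − 4.88) / 1.25 = 0.6500 / 1.25 = 0.5200.
z_P − z_E = -0.0928 − 0.5200 = -0.6128.
E = -0.6128 / √2 = -0.6128 / 1.41421 = -0.4333 ≈ -0.43.

-0.43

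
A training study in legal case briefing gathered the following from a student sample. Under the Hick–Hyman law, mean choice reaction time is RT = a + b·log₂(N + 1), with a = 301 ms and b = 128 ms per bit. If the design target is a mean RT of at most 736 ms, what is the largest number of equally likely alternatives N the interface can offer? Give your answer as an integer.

9

Set 301 + 128·log₂(N + 1) ≤ 736.
log₂(N + 1) ≤ (736 − 301) / 128 = 3.3984.
N + 1 ≤ 2^3.3984 = 10.5444.
N ≤ 9.5444, so the largest integer N is 9.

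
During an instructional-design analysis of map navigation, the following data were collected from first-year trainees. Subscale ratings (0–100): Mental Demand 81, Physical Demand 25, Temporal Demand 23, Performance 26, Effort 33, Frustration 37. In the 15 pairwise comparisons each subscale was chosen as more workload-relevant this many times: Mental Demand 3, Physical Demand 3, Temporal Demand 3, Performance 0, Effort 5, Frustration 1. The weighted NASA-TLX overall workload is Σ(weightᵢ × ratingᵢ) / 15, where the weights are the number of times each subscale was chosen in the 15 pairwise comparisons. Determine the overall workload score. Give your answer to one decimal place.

39.3

The tallies are the weights (they sum to 15).
Weighted sum = 3·81 + 3·25 + 3·23 + 0·26 + 5·33 + 1·37
            = 243 + 75 + 69 + 0 + 165 + 37 = 589.
Overall workload = 589 / 15 = 39.2667 ≈ 39.3.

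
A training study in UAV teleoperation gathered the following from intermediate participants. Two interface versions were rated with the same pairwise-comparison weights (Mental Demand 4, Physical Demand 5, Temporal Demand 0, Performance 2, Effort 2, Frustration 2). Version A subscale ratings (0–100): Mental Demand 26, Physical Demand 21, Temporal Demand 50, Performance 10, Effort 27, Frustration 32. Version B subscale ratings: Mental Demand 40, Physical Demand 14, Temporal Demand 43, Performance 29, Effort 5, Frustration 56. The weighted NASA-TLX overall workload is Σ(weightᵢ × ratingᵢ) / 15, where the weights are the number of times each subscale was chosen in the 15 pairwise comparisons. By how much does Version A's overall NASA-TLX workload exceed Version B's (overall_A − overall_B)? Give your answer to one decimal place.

-4.2

Version A weighted sum = 4·26 + 5·21 + 0·50 + 2·10 + 2·27 + 2·32 = 104 + 105 + 0 + 20 + 54 + 64 = 347; overall_A = 347/15 = 23.1333.
Version B weighted sum = 4·40 + 5·14 + 0·43 + 2·29 + 2·5 + 2·56 = 160 + 70 + 0 + 58 + 10 + 112 = 410; overall_B = 410/15 = 27.3333.
Difference = 23.1333 − 27.3333 = -4.2000 ≈ -4.2.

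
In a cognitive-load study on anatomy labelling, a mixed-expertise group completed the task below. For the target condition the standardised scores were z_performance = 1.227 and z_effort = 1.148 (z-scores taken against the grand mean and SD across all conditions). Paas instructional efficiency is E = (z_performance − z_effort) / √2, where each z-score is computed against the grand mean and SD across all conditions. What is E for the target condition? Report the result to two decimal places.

0.06

z_P − z_E = 1.227 − 1.148 = 0.0790.
E = 0.0790 / √2 = 0.0790 / 1.41421 = 0.0559 ≈ 0.06.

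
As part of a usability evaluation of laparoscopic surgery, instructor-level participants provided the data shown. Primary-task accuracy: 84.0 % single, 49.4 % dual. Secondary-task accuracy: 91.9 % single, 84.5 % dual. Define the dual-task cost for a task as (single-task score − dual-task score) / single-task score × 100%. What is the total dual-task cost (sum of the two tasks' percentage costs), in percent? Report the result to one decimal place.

49.2

Primary cost = (84.0 − 49.4) / 84.0 × 100% = 41.1905%.
Secondary cost = (91.9 − 84.5) / 91.9 × 100% = 8.0522%.
Total = 41.1905% + 8.0522% = 49.2427% ≈ 49.2%.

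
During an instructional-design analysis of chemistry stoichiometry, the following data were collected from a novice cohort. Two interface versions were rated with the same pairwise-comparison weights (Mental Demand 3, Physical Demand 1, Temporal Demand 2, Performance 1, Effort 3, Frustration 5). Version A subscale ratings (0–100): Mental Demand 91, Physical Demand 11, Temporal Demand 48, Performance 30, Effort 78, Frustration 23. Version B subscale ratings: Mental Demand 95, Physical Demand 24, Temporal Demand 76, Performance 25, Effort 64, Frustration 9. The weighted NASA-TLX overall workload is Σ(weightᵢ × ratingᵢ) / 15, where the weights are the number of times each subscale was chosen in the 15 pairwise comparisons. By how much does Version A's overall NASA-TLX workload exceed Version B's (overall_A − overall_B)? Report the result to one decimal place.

Version A weighted sum = 3·91 + 1·11 + 2·48 + 1·30 + 3·78 + 5·23 = 273 + 11 + 96 + 30 + 234 + 115 = 759; overall_A = 759/15 = 50.6000.
Version B weighted sum = 3·95 + 1·24 + 2·76 + 1·25 + 3·64 + 5·9 = 285 + 24 + 152 + 25 + 192 + 45 = 723; overall_B = 723/15 = 48.2000.
Difference = 50.6000 − 48.2000 = 2.4000 ≈ 2.4.

2.4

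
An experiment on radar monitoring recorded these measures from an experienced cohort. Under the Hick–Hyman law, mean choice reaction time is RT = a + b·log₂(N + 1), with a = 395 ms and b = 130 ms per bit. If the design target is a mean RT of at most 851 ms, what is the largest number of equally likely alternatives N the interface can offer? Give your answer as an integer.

Set 395 + 130·log₂(N + 1) ≤ 851.
log₂(N + 1) ≤ (851 − 395) / 130 = 3.5077.
N + 1 ≤ 2^3.5077 = 11.3743.
N ≤ 10.3743, so the largest integer N is 10.

10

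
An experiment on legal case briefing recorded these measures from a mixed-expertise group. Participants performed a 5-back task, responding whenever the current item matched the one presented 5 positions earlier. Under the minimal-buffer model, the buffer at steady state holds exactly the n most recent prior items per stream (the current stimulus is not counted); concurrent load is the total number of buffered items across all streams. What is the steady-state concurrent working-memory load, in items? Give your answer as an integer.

5

The buffer holds the 5 most recent prior items.
Steady-state concurrent load = 5 items.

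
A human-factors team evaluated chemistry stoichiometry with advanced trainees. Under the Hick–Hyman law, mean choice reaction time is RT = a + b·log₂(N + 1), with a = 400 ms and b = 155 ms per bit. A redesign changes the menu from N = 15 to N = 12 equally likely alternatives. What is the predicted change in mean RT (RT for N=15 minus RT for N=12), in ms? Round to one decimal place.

46.4

RT(15) = 400 + 155·log₂(16) = 400 + 155·4.0000 = 1020.0000 ms.
RT(12) = 400 + 155·log₂(13) = 400 + 155·3.7004 = 973.5620 ms.
Difference = 1020.0000 − 973.5620 = 46.4380 ≈ 46.4 ms.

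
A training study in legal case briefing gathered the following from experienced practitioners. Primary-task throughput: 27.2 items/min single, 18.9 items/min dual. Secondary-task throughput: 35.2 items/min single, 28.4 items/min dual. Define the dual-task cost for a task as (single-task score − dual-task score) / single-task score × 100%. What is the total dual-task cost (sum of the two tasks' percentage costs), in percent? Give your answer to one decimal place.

Primary cost = (27.2 − 18.9) / 27.2 × 100% = 30.5147%.
Secondary cost = (35.2 − 28.4) / 35.2 × 100% = 19.3182%.
Total = 30.5147% + 19.3182% = 49.8329% ≈ 49.8%.

49.8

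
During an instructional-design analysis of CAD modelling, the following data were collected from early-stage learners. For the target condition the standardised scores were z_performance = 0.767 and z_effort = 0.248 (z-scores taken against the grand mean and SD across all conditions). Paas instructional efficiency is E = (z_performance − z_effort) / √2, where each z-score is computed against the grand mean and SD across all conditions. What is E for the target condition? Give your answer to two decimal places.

z_P − z_E = 0.767 − 0.248 = 0.5190.
E = 0.5190 / √2 = 0.5190 / 1.41421 = 0.3670 ≈ 0.37.

0.37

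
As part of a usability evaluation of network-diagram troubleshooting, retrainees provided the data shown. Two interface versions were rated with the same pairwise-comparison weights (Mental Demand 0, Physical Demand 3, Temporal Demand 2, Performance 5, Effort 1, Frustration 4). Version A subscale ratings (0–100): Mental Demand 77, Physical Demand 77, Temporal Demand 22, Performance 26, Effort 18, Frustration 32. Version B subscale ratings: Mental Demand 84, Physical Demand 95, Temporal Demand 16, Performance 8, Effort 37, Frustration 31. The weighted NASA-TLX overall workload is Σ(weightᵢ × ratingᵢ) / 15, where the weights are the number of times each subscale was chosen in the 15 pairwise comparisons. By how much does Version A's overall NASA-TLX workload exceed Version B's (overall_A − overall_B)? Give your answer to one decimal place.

2.2

Version A weighted sum = 0·77 + 3·77 + 2·22 + 5·26 + 1·18 + 4·32 = 0 + 231 + 44 + 130 + 18 + 128 = 551; overall_A = 551/15 = 36.7333.
Version B weighted sum = 0·84 + 3·95 + 2·16 + 5·8 + 1·37 + 4·31 = 0 + 285 + 32 + 40 + 37 + 124 = 518; overall_B = 518/15 = 34.5333.
Difference = 36.7333 − 34.5333 = 2.2000 ≈ 2.2.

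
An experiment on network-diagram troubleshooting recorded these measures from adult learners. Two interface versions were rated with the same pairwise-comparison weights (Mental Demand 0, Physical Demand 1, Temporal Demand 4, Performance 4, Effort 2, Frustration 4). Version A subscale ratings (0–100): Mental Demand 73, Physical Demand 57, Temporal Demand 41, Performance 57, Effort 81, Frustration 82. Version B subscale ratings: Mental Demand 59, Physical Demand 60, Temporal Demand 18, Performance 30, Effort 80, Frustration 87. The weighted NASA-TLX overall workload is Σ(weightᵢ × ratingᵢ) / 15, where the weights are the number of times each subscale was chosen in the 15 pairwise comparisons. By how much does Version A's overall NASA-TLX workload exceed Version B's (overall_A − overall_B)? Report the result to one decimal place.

Version A weighted sum = 0·73 + 1·57 + 4·41 + 4·57 + 2·81 + 4·82 = 0 + 57 + 164 + 228 + 162 + 328 = 939; overall_A = 939/15 = 62.6000.
Version B weighted sum = 0·59 + 1·60 + 4·18 + 4·30 + 2·80 + 4·87 = 0 + 60 + 72 + 120 + 160 + 348 = 760; overall_B = 760/15 = 50.6667.
Difference = 62.6000 − 50.6667 = 11.9333 ≈ 11.9.

11.9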